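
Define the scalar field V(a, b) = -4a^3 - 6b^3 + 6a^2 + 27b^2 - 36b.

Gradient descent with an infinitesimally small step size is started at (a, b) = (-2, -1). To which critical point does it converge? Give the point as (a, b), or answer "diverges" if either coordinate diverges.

(0, 1)

V is separable, so gradient descent decouples: a follows -∂V/∂a, b follows -∂V/∂b.
∂V/∂a = -12a(a - 1); at a=-2 this is -72, so a increases.
∂V/∂b = -18(b - 2)(b - 1); at b=-1 this is -108, so b increases.
a converges to its nearest critical value 0 (a local min of the a-part); b converges to 1. The iterate converges to (0, 1).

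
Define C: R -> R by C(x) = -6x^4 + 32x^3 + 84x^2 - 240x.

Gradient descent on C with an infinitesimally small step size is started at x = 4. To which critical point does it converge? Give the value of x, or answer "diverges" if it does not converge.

C'(x) = -24(x - 5)(x - 1)(x + 2), so C'(4) = 432.
Gradient descent moves in the -C' direction, i.e. x is decreasing.
The nearest critical point in that direction is x = 1, where C'' = 288 > 0 (a local minimum). The iterate converges there.

1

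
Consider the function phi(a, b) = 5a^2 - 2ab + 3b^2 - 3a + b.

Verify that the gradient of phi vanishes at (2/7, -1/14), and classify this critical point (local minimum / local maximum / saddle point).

∇phi = (10a - 2b - 3, -2a + 6b + 1); substituting (2/7, -1/14) gives ∇phi = (0, 0), so (2/7, -1/14) is indeed a critical point.
The Hessian of phi is constant: H = [[10, -2], [-2, 6]].
det(H) = 10·6 − (-2)² = 56.
det(H) > 0 and tr(H) = 16 > 0, so H is positive definite and the point is a local minimum.

local minimum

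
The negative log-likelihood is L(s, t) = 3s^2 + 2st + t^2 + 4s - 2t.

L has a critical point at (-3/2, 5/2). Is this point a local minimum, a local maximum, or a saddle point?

local minimum

The Hessian of L is constant: H = [[6, 2], [2, 2]].
det(H) = 6·2 − 2² = 8.
det(H) > 0 and tr(H) = 8 > 0, so H is positive definite and the point is a local minimum.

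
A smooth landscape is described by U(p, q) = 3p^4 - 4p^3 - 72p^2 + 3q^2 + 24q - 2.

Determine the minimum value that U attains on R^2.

-690

U(p,q) separates as A(p) + B(q) − 2, so its minimum is min A + min B − 2.
A'(p) = 12p(p - 4)(p + 3) vanishes at p ∈ {-3, 0, 4}; B'(q) = 6q + 24 vanishes at q ∈ {-4}.
Local minima of A (where A''>0): A(-3)=-297, A(4)=-640. Local minima of B: B(-4)=-48.
So the global minimum of U is A(4) + B(-4) − 2 = -640 − 48 − 2 = -690, attained at (4, -4).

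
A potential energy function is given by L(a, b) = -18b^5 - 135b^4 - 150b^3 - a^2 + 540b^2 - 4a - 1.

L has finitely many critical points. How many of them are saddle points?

2

L separates as a function of a plus a function of b, so ∇L=0 decouples.
∂L/∂a = -2(a + 2) = 0 at a ∈ {-2}; ∂L/∂b = -90b(b - 1)(b + 3)(b + 4) = 0 at b ∈ {-4, -3, 0, 1}.
The Hessian is diagonal: diag(L_aa, L_bb). Second derivatives: L_aa(-2)=-2; L_bb(-4)=1800, L_bb(-3)=-1080, L_bb(0)=1080, L_bb(1)=-1800.
Saddle points occur where the two diagonal entries have opposite signs: (-2, -4), (-2, 0). Count: 2.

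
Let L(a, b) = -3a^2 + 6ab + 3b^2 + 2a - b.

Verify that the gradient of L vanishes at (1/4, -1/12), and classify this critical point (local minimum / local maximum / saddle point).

∇L = (-6a + 6b + 2, 6a + 6b - 1); substituting (1/4, -1/12) gives ∇L = (0, 0), so (1/4, -1/12) is indeed a critical point.
The Hessian of L is constant: H = [[-6, 6], [6, 6]].
det(H) = (-6)·6 − 6² = -72.
Since det(H) < 0, H is indefinite and the critical point is a saddle point.

saddle point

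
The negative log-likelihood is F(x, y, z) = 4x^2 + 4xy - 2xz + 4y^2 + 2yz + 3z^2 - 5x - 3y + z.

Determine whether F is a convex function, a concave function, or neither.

F is quadratic, so its Hessian is the constant matrix H = [[8, 4, -2], [4, 8, 2], [-2, 2, 6]].
Leading principal minors: 8, 48, 192.
All positive ⇒ H ≻ 0 ⇒ convex.

convex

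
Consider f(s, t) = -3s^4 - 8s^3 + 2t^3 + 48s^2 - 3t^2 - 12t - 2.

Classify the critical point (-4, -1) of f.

local maximum

The mixed partial ∂²f/∂s∂t is 0, so the Hessian at any point is diag(f_ss, f_tt) = diag(12(-3s^2 - 4s + 8), 6(2t - 1)).
At (-4, -1): H = diag(-288, -18).
Both eigenvalues are negative, so H is negative definite: a local maximum.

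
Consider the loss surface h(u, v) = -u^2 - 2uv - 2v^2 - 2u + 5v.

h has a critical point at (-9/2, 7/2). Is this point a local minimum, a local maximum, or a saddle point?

The Hessian of h is constant: H = [[-2, -2], [-2, -4]].
det(H) = (-2)·(-4) − (-2)² = 4.
det(H) > 0 and tr(H) = -6 < 0, so H is negative definite and the point is a local maximum.

local maximum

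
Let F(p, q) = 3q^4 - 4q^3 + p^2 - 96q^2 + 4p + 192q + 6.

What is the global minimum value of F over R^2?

F(p,q) separates as A(p) + B(q) + 6, so its minimum is min A + min B + 6.
A'(p) = 2p + 4 vanishes at p ∈ {-2}; B'(q) = 12(q - 4)(q - 1)(q + 4) vanishes at q ∈ {-4, 1, 4}.
Local minima of A (where A''>0): A(-2)=-4. Local minima of B: B(-4)=-1280, B(4)=-256.
So the global minimum of F is A(-2) + B(-4) + 6 = -4 − 1280 + 6 = -1278, attained at (-2, -4).

-1278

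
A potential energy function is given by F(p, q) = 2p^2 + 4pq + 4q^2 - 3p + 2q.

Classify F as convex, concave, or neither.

F is quadratic, so its Hessian is the constant matrix H = [[4, 4], [4, 8]].
det(H) = 16, tr(H) = 12.
det(H) > 0 and tr(H) > 0, so H is positive definite everywhere: convex.

convex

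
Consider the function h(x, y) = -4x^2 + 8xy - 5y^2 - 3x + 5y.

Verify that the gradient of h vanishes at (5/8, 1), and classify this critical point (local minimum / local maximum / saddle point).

local maximum

∇h = (-8x + 8y - 3, 8x - 10y + 5); substituting (5/8, 1) gives ∇h = (0, 0), so (5/8, 1) is indeed a critical point.
The Hessian of h is constant: H = [[-8, 8], [8, -10]].
det(H) = (-8)·(-10) − 8² = 16.
det(H) > 0 and tr(H) = -18 < 0, so H is negative definite and the point is a local maximum.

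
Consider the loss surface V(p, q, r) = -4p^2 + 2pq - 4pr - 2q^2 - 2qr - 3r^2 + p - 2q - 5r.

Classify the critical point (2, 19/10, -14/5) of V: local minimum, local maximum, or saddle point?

local maximum

The Hessian is constant: H = [[-8, 2, -4], [2, -4, -2], [-4, -2, -6]].
Leading principal minors: Δ₁ = -8, Δ₂ = 28, Δ₃ = -40.
The minors alternate sign starting negative (−, +, −), so H is negative definite: a local maximum.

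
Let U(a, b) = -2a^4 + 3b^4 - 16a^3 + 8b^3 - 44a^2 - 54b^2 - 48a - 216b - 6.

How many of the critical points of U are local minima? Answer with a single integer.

2

U separates as a function of a plus a function of b, so ∇U=0 decouples.
∂U/∂a = -8(a + 1)(a + 2)(a + 3) = 0 at a ∈ {-3, -2, -1}; ∂U/∂b = 12(b - 3)(b + 2)(b + 3) = 0 at b ∈ {-3, -2, 3}.
The Hessian is diagonal: diag(U_aa, U_bb). Second derivatives: U_aa(-3)=-16, U_aa(-2)=8, U_aa(-1)=-16; U_bb(-3)=72, U_bb(-2)=-60, U_bb(3)=360.
Local minima occur where both diagonal entries positive: (-2, -3), (-2, 3). Count: 2.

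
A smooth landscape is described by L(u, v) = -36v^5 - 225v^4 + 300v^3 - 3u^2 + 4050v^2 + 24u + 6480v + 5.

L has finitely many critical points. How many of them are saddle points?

2

L separates as a function of u plus a function of v, so ∇L=0 decouples.
∂L/∂u = -6(u - 4) = 0 at u ∈ {4}; ∂L/∂v = -180(v - 3)(v + 1)(v + 3)(v + 4) = 0 at v ∈ {-4, -3, -1, 3}.
The Hessian is diagonal: diag(L_uu, L_vv). Second derivatives: L_uu(4)=-6; L_vv(-4)=3780, L_vv(-3)=-2160, L_vv(-1)=4320, L_vv(3)=-30240.
Saddle points occur where the two diagonal entries have opposite signs: (4, -4), (4, -1). Count: 2.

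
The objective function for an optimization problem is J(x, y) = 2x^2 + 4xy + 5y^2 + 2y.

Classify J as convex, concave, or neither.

convex

J is quadratic, so its Hessian is the constant matrix H = [[4, 4], [4, 10]].
det(H) = 24, tr(H) = 14.
det(H) > 0 and tr(H) > 0, so H is positive definite everywhere: convex.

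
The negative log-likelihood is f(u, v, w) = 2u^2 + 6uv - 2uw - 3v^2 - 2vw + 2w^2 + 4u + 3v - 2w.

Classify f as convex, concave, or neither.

f is quadratic, so its Hessian is the constant matrix H = [[4, 6, -2], [6, -6, -2], [-2, -2, 4]].
Leading principal minors: 4, -60, -184.
Neither pattern holds ⇒ H is indefinite ⇒ neither convex nor concave.

neither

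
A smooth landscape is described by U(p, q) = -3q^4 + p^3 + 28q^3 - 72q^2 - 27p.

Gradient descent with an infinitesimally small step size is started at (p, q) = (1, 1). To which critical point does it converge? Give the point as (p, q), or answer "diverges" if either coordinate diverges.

U is separable, so gradient descent decouples: p follows -∂U/∂p, q follows -∂U/∂q.
∂U/∂p = 3(p - 3)(p + 3); at p=1 this is -24, so p increases.
∂U/∂q = -12q(q - 4)(q - 3); at q=1 this is -72, so q increases.
p converges to its nearest critical value 3 (a local min of the p-part); q converges to 3. The iterate converges to (3, 3).

(3, 3)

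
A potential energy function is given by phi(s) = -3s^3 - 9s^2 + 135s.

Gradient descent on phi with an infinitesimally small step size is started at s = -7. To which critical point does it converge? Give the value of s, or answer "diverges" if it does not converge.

-5

phi'(s) = -9(s - 3)(s + 5), so phi'(-7) = -180.
Gradient descent moves in the -phi' direction, i.e. s is increasing.
The nearest critical point in that direction is s = -5, where phi'' = 72 > 0 (a local minimum). The iterate converges there.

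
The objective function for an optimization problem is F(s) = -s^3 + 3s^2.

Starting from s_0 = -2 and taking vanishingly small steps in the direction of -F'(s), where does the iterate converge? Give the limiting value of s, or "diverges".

0

F'(s) = -3s(s - 2), so F'(-2) = -24.
Gradient descent moves in the -F' direction, i.e. s is increasing.
The nearest critical point in that direction is s = 0, where F'' = 6 > 0 (a local minimum). The iterate converges there.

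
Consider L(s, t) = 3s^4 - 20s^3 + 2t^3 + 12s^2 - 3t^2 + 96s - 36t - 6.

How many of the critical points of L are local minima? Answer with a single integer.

L separates as a function of s plus a function of t, so ∇L=0 decouples.
∂L/∂s = 12(s - 4)(s - 2)(s + 1) = 0 at s ∈ {-1, 2, 4}; ∂L/∂t = 6(t - 3)(t + 2) = 0 at t ∈ {-2, 3}.
The Hessian is diagonal: diag(L_ss, L_tt). Second derivatives: L_ss(-1)=180, L_ss(2)=-72, L_ss(4)=120; L_tt(-2)=-30, L_tt(3)=30.
Local minima occur where both diagonal entries positive: (-1, 3), (4, 3). Count: 2.

2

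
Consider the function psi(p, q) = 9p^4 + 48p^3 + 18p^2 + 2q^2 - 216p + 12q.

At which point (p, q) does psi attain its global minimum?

psi(p,q) separates as A(p) + B(q), so its minimum is min A + min B.
A'(p) = 36(p - 1)(p + 2)(p + 3) vanishes at p ∈ {-3, -2, 1}; B'(q) = 4q + 12 vanishes at q ∈ {-3}.
Local minima of A (where A''>0): A(-3)=243, A(1)=-141. Local minima of B: B(-3)=-18.
So the global minimum of psi is A(1) + B(-3) = -141 − 18 = -159, attained at (1, -3).

(1, -3)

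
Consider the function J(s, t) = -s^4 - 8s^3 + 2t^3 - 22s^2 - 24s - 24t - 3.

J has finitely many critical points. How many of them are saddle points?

3

J separates as a function of s plus a function of t, so ∇J=0 decouples.
∂J/∂s = -4(s + 1)(s + 2)(s + 3) = 0 at s ∈ {-3, -2, -1}; ∂J/∂t = 6(t - 2)(t + 2) = 0 at t ∈ {-2, 2}.
The Hessian is diagonal: diag(J_ss, J_tt). Second derivatives: J_ss(-3)=-8, J_ss(-2)=4, J_ss(-1)=-8; J_tt(-2)=-24, J_tt(2)=24.
Saddle points occur where the two diagonal entries have opposite signs: (-3, 2), (-2, -2), (-1, 2). Count: 3.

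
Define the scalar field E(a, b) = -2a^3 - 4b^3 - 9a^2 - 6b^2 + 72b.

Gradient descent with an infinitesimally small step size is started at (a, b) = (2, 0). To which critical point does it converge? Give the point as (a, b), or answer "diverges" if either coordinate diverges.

diverges

E is separable, so gradient descent decouples: a follows -∂E/∂a, b follows -∂E/∂b.
∂E/∂a = -6a(a + 3); at a=2 this is -60, so a increases.
∂E/∂b = -12(b - 2)(b + 3); at b=0 this is 72, so b decreases.
The a-coordinate has no critical point in that direction and runs off to infinity.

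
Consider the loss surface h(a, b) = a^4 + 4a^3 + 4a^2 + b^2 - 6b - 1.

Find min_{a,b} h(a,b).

h(a,b) separates as P(a) + Q(b) − 1, so its minimum is min P + min Q − 1.
P'(a) = 4a(a + 1)(a + 2) vanishes at a ∈ {-2, -1, 0}; Q'(b) = 2b - 6 vanishes at b ∈ {3}.
Local minima of P (where P''>0): P(-2)=0, P(0)=0. Local minima of Q: Q(3)=-9.
So the global minimum of h is P(-2) + Q(3) − 1 = 0 − 9 − 1 = -10, attained at (-2, 3).

-10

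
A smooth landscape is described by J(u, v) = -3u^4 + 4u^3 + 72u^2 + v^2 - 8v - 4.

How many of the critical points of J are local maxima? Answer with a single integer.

0

J separates as a function of u plus a function of v, so ∇J=0 decouples.
∂J/∂u = -12u(u - 4)(u + 3) = 0 at u ∈ {-3, 0, 4}; ∂J/∂v = 2(v - 4) = 0 at v ∈ {4}.
The Hessian is diagonal: diag(J_uu, J_vv). Second derivatives: J_uu(-3)=-252, J_uu(0)=144, J_uu(4)=-336; J_vv(4)=2.
Local maxima occur where both diagonal entries negative: none. Count: 0.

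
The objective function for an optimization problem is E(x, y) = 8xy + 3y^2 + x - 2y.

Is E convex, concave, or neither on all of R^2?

neither

E is quadratic, so its Hessian is the constant matrix H = [[0, 8], [8, 6]].
det(H) = -64, tr(H) = 6.
det(H) < 0, so H is indefinite: neither convex nor concave.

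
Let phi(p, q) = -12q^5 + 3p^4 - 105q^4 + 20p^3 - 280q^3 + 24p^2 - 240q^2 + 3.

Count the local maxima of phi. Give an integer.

2

phi separates as a function of p plus a function of q, so ∇phi=0 decouples.
∂phi/∂p = 12p(p + 1)(p + 4) = 0 at p ∈ {-4, -1, 0}; ∂phi/∂q = -60q(q + 1)(q + 2)(q + 4) = 0 at q ∈ {-4, -2, -1, 0}.
The Hessian is diagonal: diag(phi_pp, phi_qq). Second derivatives: phi_pp(-4)=144, phi_pp(-1)=-36, phi_pp(0)=48; phi_qq(-4)=1440, phi_qq(-2)=-240, phi_qq(-1)=180, phi_qq(0)=-480.
Local maxima occur where both diagonal entries negative: (-1, -2), (-1, 0). Count: 2.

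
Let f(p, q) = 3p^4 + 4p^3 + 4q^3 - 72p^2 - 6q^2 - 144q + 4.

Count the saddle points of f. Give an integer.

3

f separates as a function of p plus a function of q, so ∇f=0 decouples.
∂f/∂p = 12p(p - 3)(p + 4) = 0 at p ∈ {-4, 0, 3}; ∂f/∂q = 12(q - 4)(q + 3) = 0 at q ∈ {-3, 4}.
The Hessian is diagonal: diag(f_pp, f_qq). Second derivatives: f_pp(-4)=336, f_pp(0)=-144, f_pp(3)=252; f_qq(-3)=-84, f_qq(4)=84.
Saddle points occur where the two diagonal entries have opposite signs: (-4, -3), (0, 4), (3, -3). Count: 3.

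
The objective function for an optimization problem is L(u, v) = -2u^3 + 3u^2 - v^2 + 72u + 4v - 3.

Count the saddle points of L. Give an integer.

1

L separates as a function of u plus a function of v, so ∇L=0 decouples.
∂L/∂u = -6(u - 4)(u + 3) = 0 at u ∈ {-3, 4}; ∂L/∂v = -2(v - 2) = 0 at v ∈ {2}.
The Hessian is diagonal: diag(L_uu, L_vv). Second derivatives: L_uu(-3)=42, L_uu(4)=-42; L_vv(2)=-2.
Saddle points occur where the two diagonal entries have opposite signs: (-3, 2). Count: 1.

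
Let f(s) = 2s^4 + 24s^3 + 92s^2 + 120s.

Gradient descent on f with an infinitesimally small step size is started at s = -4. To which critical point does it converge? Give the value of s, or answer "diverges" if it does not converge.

-5

f'(s) = 8(s + 1)(s + 3)(s + 5), so f'(-4) = 24.
Gradient descent moves in the -f' direction, i.e. s is decreasing.
The nearest critical point in that direction is s = -5, where f'' = 64 > 0 (a local minimum). The iterate converges there.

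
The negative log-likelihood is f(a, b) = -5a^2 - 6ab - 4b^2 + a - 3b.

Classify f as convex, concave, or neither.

concave

f is quadratic, so its Hessian is the constant matrix H = [[-10, -6], [-6, -8]].
det(H) = 44, tr(H) = -18.
det(H) > 0 and tr(H) < 0, so H is negative definite everywhere: concave.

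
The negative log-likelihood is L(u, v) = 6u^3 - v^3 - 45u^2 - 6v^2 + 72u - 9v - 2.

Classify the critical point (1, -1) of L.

local maximum

The mixed partial ∂²L/∂u∂v is 0, so the Hessian at any point is diag(L_uu, L_vv) = diag(18(2u - 5), -6(v + 2)).
At (1, -1): H = diag(-54, -6).
Both eigenvalues are negative, so H is negative definite: a local maximum.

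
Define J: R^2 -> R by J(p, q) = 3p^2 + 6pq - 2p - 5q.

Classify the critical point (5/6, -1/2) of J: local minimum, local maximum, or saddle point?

saddle point

The Hessian of J is constant: H = [[6, 6], [6, 0]].
det(H) = 6·0 − 6² = -36.
Since det(H) < 0, H is indefinite and the critical point is a saddle point.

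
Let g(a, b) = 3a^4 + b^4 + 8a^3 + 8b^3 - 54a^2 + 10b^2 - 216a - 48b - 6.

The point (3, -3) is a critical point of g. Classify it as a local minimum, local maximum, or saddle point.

The mixed partial ∂²g/∂a∂b is 0, so the Hessian at any point is diag(g_aa, g_bb) = diag(12(3a^2 + 4a - 9), 4(3b^2 + 12b + 5)).
At (3, -3): H = diag(360, -16).
The eigenvalues have opposite signs, so H is indefinite: a saddle point.

saddle point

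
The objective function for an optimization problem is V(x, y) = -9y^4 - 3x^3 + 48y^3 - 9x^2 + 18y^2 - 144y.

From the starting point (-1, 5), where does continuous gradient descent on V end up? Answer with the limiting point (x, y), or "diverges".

V is separable, so gradient descent decouples: x follows -∂V/∂x, y follows -∂V/∂y.
∂V/∂x = -9x(x + 2); at x=-1 this is 9, so x decreases.
∂V/∂y = -36(y - 4)(y - 1)(y + 1); at y=5 this is -864, so y increases.
The y-coordinate has no critical point in that direction and runs off to infinity.

diverges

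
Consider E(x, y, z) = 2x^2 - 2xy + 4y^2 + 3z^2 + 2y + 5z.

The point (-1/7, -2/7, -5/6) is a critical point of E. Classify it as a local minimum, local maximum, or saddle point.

local minimum

The Hessian is constant: H = [[4, -2, 0], [-2, 8, 0], [0, 0, 6]].
Leading principal minors: Δ₁ = 4, Δ₂ = 28, Δ₃ = 168.
All leading minors are positive, so H is positive definite: a local minimum.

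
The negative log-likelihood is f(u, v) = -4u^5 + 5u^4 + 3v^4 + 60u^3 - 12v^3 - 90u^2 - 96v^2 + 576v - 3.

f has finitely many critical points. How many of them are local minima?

f separates as a function of u plus a function of v, so ∇f=0 decouples.
∂f/∂u = -20u(u - 3)(u - 1)(u + 3) = 0 at u ∈ {-3, 0, 1, 3}; ∂f/∂v = 12(v - 4)(v - 3)(v + 4) = 0 at v ∈ {-4, 3, 4}.
The Hessian is diagonal: diag(f_uu, f_vv). Second derivatives: f_uu(-3)=1440, f_uu(0)=-180, f_uu(1)=160, f_uu(3)=-720; f_vv(-4)=672, f_vv(3)=-84, f_vv(4)=96.
Local minima occur where both diagonal entries positive: (-3, -4), (-3, 4), (1, -4), (1, 4). Count: 4.

4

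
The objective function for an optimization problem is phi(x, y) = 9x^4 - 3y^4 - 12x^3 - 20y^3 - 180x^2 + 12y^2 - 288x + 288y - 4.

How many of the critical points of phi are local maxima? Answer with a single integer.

2

phi separates as a function of x plus a function of y, so ∇phi=0 decouples.
∂phi/∂x = 36(x - 4)(x + 1)(x + 2) = 0 at x ∈ {-2, -1, 4}; ∂phi/∂y = -12(y - 2)(y + 3)(y + 4) = 0 at y ∈ {-4, -3, 2}.
The Hessian is diagonal: diag(phi_xx, phi_yy). Second derivatives: phi_xx(-2)=216, phi_xx(-1)=-180, phi_xx(4)=1080; phi_yy(-4)=-72, phi_yy(-3)=60, phi_yy(2)=-360.
Local maxima occur where both diagonal entries negative: (-1, -4), (-1, 2). Count: 2.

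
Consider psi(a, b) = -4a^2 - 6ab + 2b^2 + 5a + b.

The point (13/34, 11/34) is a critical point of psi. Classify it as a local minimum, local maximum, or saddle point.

saddle point

The Hessian of psi is constant: H = [[-8, -6], [-6, 4]].
det(H) = (-8)·4 − (-6)² = -68.
Since det(H) < 0, H is indefinite and the critical point is a saddle point.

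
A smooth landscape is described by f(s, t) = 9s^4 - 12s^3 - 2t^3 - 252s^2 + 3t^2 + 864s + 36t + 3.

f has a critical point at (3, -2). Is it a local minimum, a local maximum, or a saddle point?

The mixed partial ∂²f/∂s∂t is 0, so the Hessian at any point is diag(f_ss, f_tt) = diag(36(3s^2 - 2s - 14), 6(-2t + 1)).
At (3, -2): H = diag(252, 30).
Both eigenvalues are positive, so H is positive definite: a local minimum.

local minimum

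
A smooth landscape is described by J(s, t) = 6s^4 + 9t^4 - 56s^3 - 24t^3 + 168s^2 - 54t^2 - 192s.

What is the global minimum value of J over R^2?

-533

J(s,t) separates as P(s) + Q(t), so its minimum is min P + min Q.
P'(s) = 24(s - 4)(s - 2)(s - 1) vanishes at s ∈ {1, 2, 4}; Q'(t) = 36t(t - 3)(t + 1) vanishes at t ∈ {-1, 0, 3}.
Local minima of P (where P''>0): P(1)=-74, P(4)=-128. Local minima of Q: Q(-1)=-21, Q(3)=-405.
So the global minimum of J is P(4) + Q(3) = -128 − 405 = -533, attained at (4, 3).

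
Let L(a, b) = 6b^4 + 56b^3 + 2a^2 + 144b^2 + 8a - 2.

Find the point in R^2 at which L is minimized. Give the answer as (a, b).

(-2, 0)

L(a,b) separates as P(a) + Q(b) − 2, so its minimum is min P + min Q − 2.
P'(a) = 4a + 8 vanishes at a ∈ {-2}; Q'(b) = 24b(b + 3)(b + 4) vanishes at b ∈ {-4, -3, 0}.
Local minima of P (where P''>0): P(-2)=-8. Local minima of Q: Q(-4)=256, Q(0)=0.
So the global minimum of L is P(-2) + Q(0) − 2 = -8 + 0 − 2 = -10, attained at (-2, 0).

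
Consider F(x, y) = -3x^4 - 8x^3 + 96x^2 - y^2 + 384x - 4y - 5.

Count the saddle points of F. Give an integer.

1

F separates as a function of x plus a function of y, so ∇F=0 decouples.
∂F/∂x = -12(x - 4)(x + 2)(x + 4) = 0 at x ∈ {-4, -2, 4}; ∂F/∂y = -2(y + 2) = 0 at y ∈ {-2}.
The Hessian is diagonal: diag(F_xx, F_yy). Second derivatives: F_xx(-4)=-192, F_xx(-2)=144, F_xx(4)=-576; F_yy(-2)=-2.
Saddle points occur where the two diagonal entries have opposite signs: (-2, -2). Count: 1.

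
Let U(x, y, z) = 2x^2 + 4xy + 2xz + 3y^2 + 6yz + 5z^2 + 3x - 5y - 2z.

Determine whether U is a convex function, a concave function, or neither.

U is quadratic, so its Hessian is the constant matrix H = [[4, 4, 2], [4, 6, 6], [2, 6, 10]].
Leading principal minors: 4, 8, 8.
All positive ⇒ H ≻ 0 ⇒ convex.

convex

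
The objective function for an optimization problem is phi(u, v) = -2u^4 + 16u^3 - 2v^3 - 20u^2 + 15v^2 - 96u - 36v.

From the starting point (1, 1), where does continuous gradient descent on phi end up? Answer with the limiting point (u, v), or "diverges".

(3, 2)

phi is separable, so gradient descent decouples: u follows -∂phi/∂u, v follows -∂phi/∂v.
∂phi/∂u = -8(u - 4)(u - 3)(u + 1); at u=1 this is -96, so u increases.
∂phi/∂v = -6(v - 3)(v - 2); at v=1 this is -12, so v increases.
u converges to its nearest critical value 3 (a local min of the u-part); v converges to 2. The iterate converges to (3, 2).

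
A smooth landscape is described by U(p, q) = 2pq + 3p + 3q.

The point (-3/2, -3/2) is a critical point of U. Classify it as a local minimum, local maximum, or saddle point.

saddle point

The Hessian of U is constant: H = [[0, 2], [2, 0]].
det(H) = 0·0 − 2² = -4.
Since det(H) < 0, H is indefinite and the critical point is a saddle point.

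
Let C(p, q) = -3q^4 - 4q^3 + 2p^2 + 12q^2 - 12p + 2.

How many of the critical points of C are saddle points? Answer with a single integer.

C separates as a function of p plus a function of q, so ∇C=0 decouples.
∂C/∂p = 4(p - 3) = 0 at p ∈ {3}; ∂C/∂q = -12q(q - 1)(q + 2) = 0 at q ∈ {-2, 0, 1}.
The Hessian is diagonal: diag(C_pp, C_qq). Second derivatives: C_pp(3)=4; C_qq(-2)=-72, C_qq(0)=24, C_qq(1)=-36.
Saddle points occur where the two diagonal entries have opposite signs: (3, -2), (3, 1). Count: 2.

2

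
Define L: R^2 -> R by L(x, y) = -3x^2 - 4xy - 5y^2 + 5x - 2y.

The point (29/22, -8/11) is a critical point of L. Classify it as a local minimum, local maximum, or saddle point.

The Hessian of L is constant: H = [[-6, -4], [-4, -10]].
det(H) = (-6)·(-10) − (-4)² = 44.
det(H) > 0 and tr(H) = -16 < 0, so H is negative definite and the point is a local maximum.

local maximum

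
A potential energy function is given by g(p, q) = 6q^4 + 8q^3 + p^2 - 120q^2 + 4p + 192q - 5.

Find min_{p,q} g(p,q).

g(p,q) separates as A(p) + B(q) − 5, so its minimum is min A + min B − 5.
A'(p) = 2p + 4 vanishes at p ∈ {-2}; B'(q) = 24(q - 2)(q - 1)(q + 4) vanishes at q ∈ {-4, 1, 2}.
Local minima of A (where A''>0): A(-2)=-4. Local minima of B: B(-4)=-1664, B(2)=64.
So the global minimum of g is A(-2) + B(-4) − 5 = -4 − 1664 − 5 = -1673, attained at (-2, -4).

-1673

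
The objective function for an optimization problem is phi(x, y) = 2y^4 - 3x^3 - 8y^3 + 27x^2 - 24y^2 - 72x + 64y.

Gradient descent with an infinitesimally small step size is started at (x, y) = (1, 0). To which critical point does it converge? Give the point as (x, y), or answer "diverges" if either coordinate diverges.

(2, -2)

phi is separable, so gradient descent decouples: x follows -∂phi/∂x, y follows -∂phi/∂y.
∂phi/∂x = -9(x - 4)(x - 2); at x=1 this is -27, so x increases.
∂phi/∂y = 8(y - 4)(y - 1)(y + 2); at y=0 this is 64, so y decreases.
x converges to its nearest critical value 2 (a local min of the x-part); y converges to -2. The iterate converges to (2, -2).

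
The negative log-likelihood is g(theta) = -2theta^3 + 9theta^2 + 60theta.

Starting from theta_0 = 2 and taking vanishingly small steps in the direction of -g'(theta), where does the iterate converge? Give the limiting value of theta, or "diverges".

-2

g'(theta) = -6(theta - 5)(theta + 2), so g'(2) = 72.
Gradient descent moves in the -g' direction, i.e. theta is decreasing.
The nearest critical point in that direction is theta = -2, where g'' = 42 > 0 (a local minimum). The iterate converges there.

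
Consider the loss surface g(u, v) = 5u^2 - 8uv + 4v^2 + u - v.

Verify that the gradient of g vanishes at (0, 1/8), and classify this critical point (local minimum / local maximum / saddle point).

local minimum

∇g = (10u - 8v + 1, -8u + 8v - 1); substituting (0, 1/8) gives ∇g = (0, 0), so (0, 1/8) is indeed a critical point.
The Hessian of g is constant: H = [[10, -8], [-8, 8]].
det(H) = 10·8 − (-8)² = 16.
det(H) > 0 and tr(H) = 18 > 0, so H is positive definite and the point is a local minimum.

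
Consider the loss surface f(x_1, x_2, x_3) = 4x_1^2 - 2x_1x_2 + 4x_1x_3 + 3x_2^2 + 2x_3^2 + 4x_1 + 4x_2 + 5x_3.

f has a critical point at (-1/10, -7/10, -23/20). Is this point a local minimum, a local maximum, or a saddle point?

The Hessian is constant: H = [[8, -2, 4], [-2, 6, 0], [4, 0, 4]].
Leading principal minors: Δ₁ = 8, Δ₂ = 44, Δ₃ = 80.
All leading minors are positive, so H is positive definite: a local minimum.

local minimum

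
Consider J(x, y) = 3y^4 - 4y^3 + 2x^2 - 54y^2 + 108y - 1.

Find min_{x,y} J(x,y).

J(x,y) separates as P(x) + Q(y) − 1, so its minimum is min P + min Q − 1.
P'(x) = 4x vanishes at x ∈ {0}; Q'(y) = 12(y - 3)(y - 1)(y + 3) vanishes at y ∈ {-3, 1, 3}.
Local minima of P (where P''>0): P(0)=0. Local minima of Q: Q(-3)=-459, Q(3)=-27.
So the global minimum of J is P(0) + Q(-3) − 1 = 0 − 459 − 1 = -460, attained at (0, -3).

-460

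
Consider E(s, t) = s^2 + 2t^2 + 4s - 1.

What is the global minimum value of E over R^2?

E(s,t) separates as P(s) + Q(t) − 1, so its minimum is min P + min Q − 1.
P'(s) = 2s + 4 vanishes at s ∈ {-2}; Q'(t) = 4t vanishes at t ∈ {0}.
Local minima of P (where P''>0): P(-2)=-4. Local minima of Q: Q(0)=0.
So the global minimum of E is P(-2) + Q(0) − 1 = -4 + 0 − 1 = -5, attained at (-2, 0).

-5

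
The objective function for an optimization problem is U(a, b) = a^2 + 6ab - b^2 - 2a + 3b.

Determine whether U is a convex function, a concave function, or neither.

neither

U is quadratic, so its Hessian is the constant matrix H = [[2, 6], [6, -2]].
det(H) = -40, tr(H) = 0.
det(H) < 0, so H is indefinite: neither convex nor concave.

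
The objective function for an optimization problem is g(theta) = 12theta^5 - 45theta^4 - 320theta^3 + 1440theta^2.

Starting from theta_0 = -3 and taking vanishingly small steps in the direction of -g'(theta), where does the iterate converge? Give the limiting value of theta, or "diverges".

0

g'(theta) = 60theta(theta - 4)(theta - 3)(theta + 4), so g'(-3) = -7560.
Gradient descent moves in the -g' direction, i.e. theta is increasing.
The nearest critical point in that direction is theta = 0, where g'' = 2880 > 0 (a local minimum). The iterate converges there.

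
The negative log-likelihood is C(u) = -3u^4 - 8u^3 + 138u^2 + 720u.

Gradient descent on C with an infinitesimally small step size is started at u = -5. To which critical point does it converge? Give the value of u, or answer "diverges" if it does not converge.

C'(u) = -12(u - 5)(u + 3)(u + 4), so C'(-5) = 240.
Gradient descent moves in the -C' direction, i.e. u is decreasing.
There is no critical point below u=-5, and C' keeps the same sign, so the iterate runs off to −∞.

diverges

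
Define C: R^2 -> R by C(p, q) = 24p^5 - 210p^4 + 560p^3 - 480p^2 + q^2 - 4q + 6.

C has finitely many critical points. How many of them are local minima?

C separates as a function of p plus a function of q, so ∇C=0 decouples.
∂C/∂p = 120p(p - 4)(p - 2)(p - 1) = 0 at p ∈ {0, 1, 2, 4}; ∂C/∂q = 2(q - 2) = 0 at q ∈ {2}.
The Hessian is diagonal: diag(C_pp, C_qq). Second derivatives: C_pp(0)=-960, C_pp(1)=360, C_pp(2)=-480, C_pp(4)=2880; C_qq(2)=2.
Local minima occur where both diagonal entries positive: (1, 2), (4, 2). Count: 2.

2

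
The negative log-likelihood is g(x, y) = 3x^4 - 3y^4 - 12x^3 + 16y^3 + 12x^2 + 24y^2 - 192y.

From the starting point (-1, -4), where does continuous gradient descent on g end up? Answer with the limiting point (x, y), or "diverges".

diverges

g is separable, so gradient descent decouples: x follows -∂g/∂x, y follows -∂g/∂y.
∂g/∂x = 12x(x - 2)(x - 1); at x=-1 this is -72, so x increases.
∂g/∂y = -12(y - 4)(y - 2)(y + 2); at y=-4 this is 1152, so y decreases.
The y-coordinate has no critical point in that direction and runs off to infinity.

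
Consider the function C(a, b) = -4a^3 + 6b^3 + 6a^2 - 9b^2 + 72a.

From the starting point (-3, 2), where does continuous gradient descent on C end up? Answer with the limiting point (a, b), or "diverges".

(-2, 1)

C is separable, so gradient descent decouples: a follows -∂C/∂a, b follows -∂C/∂b.
∂C/∂a = -12(a - 3)(a + 2); at a=-3 this is -72, so a increases.
∂C/∂b = 18b(b - 1); at b=2 this is 36, so b decreases.
a converges to its nearest critical value -2 (a local min of the a-part); b converges to 1. The iterate converges to (-2, 1).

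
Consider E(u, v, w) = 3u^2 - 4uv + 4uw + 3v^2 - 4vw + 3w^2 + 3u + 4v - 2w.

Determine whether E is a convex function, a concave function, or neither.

convex

E is quadratic, so its Hessian is the constant matrix H = [[6, -4, 4], [-4, 6, -4], [4, -4, 6]].
Leading principal minors: 6, 20, 56.
All positive ⇒ H ≻ 0 ⇒ convex.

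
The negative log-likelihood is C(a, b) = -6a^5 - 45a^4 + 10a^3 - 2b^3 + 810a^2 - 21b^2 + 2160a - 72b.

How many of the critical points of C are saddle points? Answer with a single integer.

4

C separates as a function of a plus a function of b, so ∇C=0 decouples.
∂C/∂a = -30(a - 3)(a + 2)(a + 3)(a + 4) = 0 at a ∈ {-4, -3, -2, 3}; ∂C/∂b = -6(b + 3)(b + 4) = 0 at b ∈ {-4, -3}.
The Hessian is diagonal: diag(C_aa, C_bb). Second derivatives: C_aa(-4)=420, C_aa(-3)=-180, C_aa(-2)=300, C_aa(3)=-6300; C_bb(-4)=6, C_bb(-3)=-6.
Saddle points occur where the two diagonal entries have opposite signs: (-4, -3), (-3, -4), (-2, -3), (3, -4). Count: 4.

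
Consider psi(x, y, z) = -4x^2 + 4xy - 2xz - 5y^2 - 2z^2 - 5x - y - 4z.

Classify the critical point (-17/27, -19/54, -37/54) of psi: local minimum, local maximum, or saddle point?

The Hessian is constant: H = [[-8, 4, -2], [4, -10, 0], [-2, 0, -4]].
Leading principal minors: Δ₁ = -8, Δ₂ = 64, Δ₃ = -216.
The minors alternate sign starting negative (−, +, −), so H is negative definite: a local maximum.

local maximum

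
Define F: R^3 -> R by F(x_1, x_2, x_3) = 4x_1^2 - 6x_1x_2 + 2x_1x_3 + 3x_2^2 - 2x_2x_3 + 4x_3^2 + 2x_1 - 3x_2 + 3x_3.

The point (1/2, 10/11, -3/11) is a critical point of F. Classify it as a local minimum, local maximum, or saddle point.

The Hessian is constant: H = [[8, -6, 2], [-6, 6, -2], [2, -2, 8]].
Leading principal minors: Δ₁ = 8, Δ₂ = 12, Δ₃ = 88.
All leading minors are positive, so H is positive definite: a local minimum.

local minimum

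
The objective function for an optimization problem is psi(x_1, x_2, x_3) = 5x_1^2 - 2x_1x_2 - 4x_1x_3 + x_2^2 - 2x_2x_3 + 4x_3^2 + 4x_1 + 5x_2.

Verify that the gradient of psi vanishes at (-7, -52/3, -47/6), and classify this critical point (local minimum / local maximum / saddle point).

local minimum

∇psi = (10x_1 - 2x_2 - 4x_3 + 4, -2x_1 + 2x_2 - 2x_3 + 5, -4x_1 - 2x_2 + 8x_3); substituting (-7, -52/3, -47/6) gives ∇psi = (0, 0, 0), so (-7, -52/3, -47/6) is indeed a critical point.
The Hessian is constant: H = [[10, -2, -4], [-2, 2, -2], [-4, -2, 8]].
Leading principal minors: Δ₁ = 10, Δ₂ = 16, Δ₃ = 24.
All leading minors are positive, so H is positive definite: a local minimum.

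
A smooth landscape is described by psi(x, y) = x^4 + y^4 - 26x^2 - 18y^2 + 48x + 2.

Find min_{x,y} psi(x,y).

psi(x,y) separates as P(x) + Q(y) + 2, so its minimum is min P + min Q + 2.
P'(x) = 4(x - 3)(x - 1)(x + 4) vanishes at x ∈ {-4, 1, 3}; Q'(y) = 4y(y - 3)(y + 3) vanishes at y ∈ {-3, 0, 3}.
Local minima of P (where P''>0): P(-4)=-352, P(3)=-9. Local minima of Q: Q(-3)=-81, Q(3)=-81.
So the global minimum of psi is P(-4) + Q(-3) + 2 = -352 − 81 + 2 = -431, attained at (-4, -3).

-431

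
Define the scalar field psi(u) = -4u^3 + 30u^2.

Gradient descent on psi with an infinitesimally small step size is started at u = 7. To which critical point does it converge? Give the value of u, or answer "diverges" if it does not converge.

psi'(u) = -12u(u - 5), so psi'(7) = -168.
Gradient descent moves in the -psi' direction, i.e. u is increasing.
There is no critical point above u=7, and psi' keeps the same sign, so the iterate runs off to +∞.

diverges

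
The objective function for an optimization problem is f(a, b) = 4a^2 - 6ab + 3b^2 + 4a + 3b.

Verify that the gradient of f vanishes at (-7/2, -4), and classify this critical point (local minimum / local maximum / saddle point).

local minimum

∇f = (8a - 6b + 4, -6a + 6b + 3); substituting (-7/2, -4) gives ∇f = (0, 0), so (-7/2, -4) is indeed a critical point.
The Hessian of f is constant: H = [[8, -6], [-6, 6]].
det(H) = 8·6 − (-6)² = 12.
det(H) > 0 and tr(H) = 14 > 0, so H is positive definite and the point is a local minimum.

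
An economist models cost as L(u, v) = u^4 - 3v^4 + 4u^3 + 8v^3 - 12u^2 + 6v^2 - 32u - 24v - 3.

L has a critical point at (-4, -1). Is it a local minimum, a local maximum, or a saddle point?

saddle point

The mixed partial ∂²L/∂u∂v is 0, so the Hessian at any point is diag(L_uu, L_vv) = diag(12(u^2 + 2u - 2), 12(-3v^2 + 4v + 1)).
At (-4, -1): H = diag(72, -72).
The eigenvalues have opposite signs, so H is indefinite: a saddle point.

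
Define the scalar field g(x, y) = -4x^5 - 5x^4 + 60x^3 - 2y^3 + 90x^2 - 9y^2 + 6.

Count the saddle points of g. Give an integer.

g separates as a function of x plus a function of y, so ∇g=0 decouples.
∂g/∂x = -20x(x - 3)(x + 1)(x + 3) = 0 at x ∈ {-3, -1, 0, 3}; ∂g/∂y = -6y(y + 3) = 0 at y ∈ {-3, 0}.
The Hessian is diagonal: diag(g_xx, g_yy). Second derivatives: g_xx(-3)=720, g_xx(-1)=-160, g_xx(0)=180, g_xx(3)=-1440; g_yy(-3)=18, g_yy(0)=-18.
Saddle points occur where the two diagonal entries have opposite signs: (-3, 0), (-1, -3), (0, 0), (3, -3). Count: 4.

4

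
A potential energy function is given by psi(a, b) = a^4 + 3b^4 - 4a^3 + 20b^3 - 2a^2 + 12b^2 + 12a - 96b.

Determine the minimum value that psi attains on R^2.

psi(a,b) separates as P(a) + Q(b), so its minimum is min P + min Q.
P'(a) = 4(a - 3)(a - 1)(a + 1) vanishes at a ∈ {-1, 1, 3}; Q'(b) = 12(b - 1)(b + 2)(b + 4) vanishes at b ∈ {-4, -2, 1}.
Local minima of P (where P''>0): P(-1)=-9, P(3)=-9. Local minima of Q: Q(-4)=64, Q(1)=-61.
So the global minimum of psi is P(-1) + Q(1) = -9 − 61 = -70, attained at (-1, 1).

-70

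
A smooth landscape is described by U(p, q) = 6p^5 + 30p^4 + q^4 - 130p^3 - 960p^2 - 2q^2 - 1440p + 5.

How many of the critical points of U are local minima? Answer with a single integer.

4

U separates as a function of p plus a function of q, so ∇U=0 decouples.
∂U/∂p = 30(p - 4)(p + 1)(p + 3)(p + 4) = 0 at p ∈ {-4, -3, -1, 4}; ∂U/∂q = 4q(q - 1)(q + 1) = 0 at q ∈ {-1, 0, 1}.
The Hessian is diagonal: diag(U_pp, U_qq). Second derivatives: U_pp(-4)=-720, U_pp(-3)=420, U_pp(-1)=-900, U_pp(4)=8400; U_qq(-1)=8, U_qq(0)=-4, U_qq(1)=8.
Local minima occur where both diagonal entries positive: (-3, -1), (-3, 1), (4, -1), (4, 1). Count: 4.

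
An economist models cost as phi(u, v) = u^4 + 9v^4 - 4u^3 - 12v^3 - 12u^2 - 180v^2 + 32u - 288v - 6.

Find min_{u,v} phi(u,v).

phi(u,v) separates as P(u) + Q(v) − 6, so its minimum is min P + min Q − 6.
P'(u) = 4(u - 4)(u - 1)(u + 2) vanishes at u ∈ {-2, 1, 4}; Q'(v) = 36(v - 4)(v + 1)(v + 2) vanishes at v ∈ {-2, -1, 4}.
Local minima of P (where P''>0): P(-2)=-64, P(4)=-64. Local minima of Q: Q(-2)=96, Q(4)=-2496.
So the global minimum of phi is P(-2) + Q(4) − 6 = -64 − 2496 − 6 = -2566, attained at (-2, 4).

-2566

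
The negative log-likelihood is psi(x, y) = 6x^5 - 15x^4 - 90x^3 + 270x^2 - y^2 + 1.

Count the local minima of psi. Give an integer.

psi separates as a function of x plus a function of y, so ∇psi=0 decouples.
∂psi/∂x = 30x(x - 3)(x - 2)(x + 3) = 0 at x ∈ {-3, 0, 2, 3}; ∂psi/∂y = -2y = 0 at y ∈ {0}.
The Hessian is diagonal: diag(psi_xx, psi_yy). Second derivatives: psi_xx(-3)=-2700, psi_xx(0)=540, psi_xx(2)=-300, psi_xx(3)=540; psi_yy(0)=-2.
Local minima occur where both diagonal entries positive: none. Count: 0.

0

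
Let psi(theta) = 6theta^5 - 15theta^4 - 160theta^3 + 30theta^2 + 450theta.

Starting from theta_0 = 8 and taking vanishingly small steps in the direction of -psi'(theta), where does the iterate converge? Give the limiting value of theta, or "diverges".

psi'(theta) = 30(theta - 5)(theta - 1)(theta + 1)(theta + 3), so psi'(8) = 62370.
Gradient descent moves in the -psi' direction, i.e. theta is decreasing.
The nearest critical point in that direction is theta = 5, where psi'' = 5760 > 0 (a local minimum). The iterate converges there.

5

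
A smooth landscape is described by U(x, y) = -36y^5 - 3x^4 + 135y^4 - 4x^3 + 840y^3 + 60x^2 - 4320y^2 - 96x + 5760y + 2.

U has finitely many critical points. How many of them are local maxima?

4

U separates as a function of x plus a function of y, so ∇U=0 decouples.
∂U/∂x = -12(x - 2)(x - 1)(x + 4) = 0 at x ∈ {-4, 1, 2}; ∂U/∂y = -180(y - 4)(y - 2)(y - 1)(y + 4) = 0 at y ∈ {-4, 1, 2, 4}.
The Hessian is diagonal: diag(U_xx, U_yy). Second derivatives: U_xx(-4)=-360, U_xx(1)=60, U_xx(2)=-72; U_yy(-4)=43200, U_yy(1)=-2700, U_yy(2)=2160, U_yy(4)=-8640.
Local maxima occur where both diagonal entries negative: (-4, 1), (-4, 4), (2, 1), (2, 4). Count: 4.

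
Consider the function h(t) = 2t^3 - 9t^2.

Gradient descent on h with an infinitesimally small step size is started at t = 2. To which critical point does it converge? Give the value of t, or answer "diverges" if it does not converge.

h'(t) = 6t(t - 3), so h'(2) = -12.
Gradient descent moves in the -h' direction, i.e. t is increasing.
The nearest critical point in that direction is t = 3, where h'' = 18 > 0 (a local minimum). The iterate converges there.

3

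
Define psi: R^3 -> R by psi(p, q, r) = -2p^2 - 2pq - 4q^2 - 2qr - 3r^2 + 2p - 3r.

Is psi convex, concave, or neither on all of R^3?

concave

psi is quadratic, so its Hessian is the constant matrix H = [[-4, -2, 0], [-2, -8, -2], [0, -2, -6]].
Leading principal minors: -4, 28, -152.
Signs alternate −, +, − ⇒ H ≺ 0 ⇒ concave.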